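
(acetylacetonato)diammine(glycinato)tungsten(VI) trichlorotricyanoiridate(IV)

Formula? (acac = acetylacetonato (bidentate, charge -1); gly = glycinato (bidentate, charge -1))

Cation [W…]: ligand charges -2, W(VI) ⇒ ion charge 4+.
Anion [Ir…]: ligand charges -6, Ir(IV) ⇒ ion charge 2−.

[W(acac)(gly)(NH3)2][IrCl3(CN)3]2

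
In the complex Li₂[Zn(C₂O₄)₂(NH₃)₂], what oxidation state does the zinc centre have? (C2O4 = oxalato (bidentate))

2 lithium outside the brackets (+1 each) → the complex ion is 2−.
Ligand charges: 2×NH3 neutral; 2×C2O4 = -4; sum -4.
Zn + (-4) = 2− ⇒ Zn is +2.

+2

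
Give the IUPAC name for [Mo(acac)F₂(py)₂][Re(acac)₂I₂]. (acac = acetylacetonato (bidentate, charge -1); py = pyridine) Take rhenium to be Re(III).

(acetylacetonato)difluorobis(pyridine)molybdenum(IV) bis(acetylacetonato)diiodorhenate(III)

Both ions are complex: the cation is named first with the plain metal name, the anion second with the -ate form; each ion's ligands are alphabetised independently.
Re is given as +3; the anion's ligand charges sum to -4, so the complex anion is 1−.
A 1:1 salt means the cation carries the equal and opposite charge, 1+.
Cation: ligand charges sum to -3; for the ion to be 1+, Mo = +4.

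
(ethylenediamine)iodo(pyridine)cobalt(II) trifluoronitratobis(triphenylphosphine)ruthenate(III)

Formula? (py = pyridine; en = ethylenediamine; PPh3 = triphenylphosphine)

[Co(en)I(py)][RuF3(NO3)(PPh3)2]

Cation [Co…]: ligand charges -1, Co(II) ⇒ ion charge 1+.
Anion [Ru…]: ligand charges -4, Ru(III) ⇒ ion charge 1−.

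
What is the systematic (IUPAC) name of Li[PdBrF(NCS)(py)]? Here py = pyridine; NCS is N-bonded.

The 1 lithium counter-ion carries a total charge of +1, so each complex ion is 1−.
Ligand charges: 1×bromo (-1 each), 1×pyridine (neutral), 1×fluoro (-1 each), 1×isothiocyanato (-1 each); total -3. So Pd + (-3) = 1−, giving Pd = +2.
The complex ion is anionic, so palladium takes the -ate form palladate(II).

lithium bromofluoroisothiocyanato(pyridine)palladate(II)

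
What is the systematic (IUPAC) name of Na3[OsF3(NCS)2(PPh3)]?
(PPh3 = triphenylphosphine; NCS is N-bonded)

The 3 sodium counter-ions carry a total charge of +3, so each complex ion is 3−.
Ligand charges: 1×triphenylphosphine (neutral), 3×fluoro (-1 each), 2×isothiocyanato (-1 each); total -5. So Os + (-5) = 3−, giving Os = +2.
Ligands are named alphabetically: fluoro before isothiocyanato before triphenylphosphine.
The complex ion is anionic, so osmium takes the -ate form osmate(II).

sodium trifluorodiisothiocyanato(triphenylphosphine)osmate(II)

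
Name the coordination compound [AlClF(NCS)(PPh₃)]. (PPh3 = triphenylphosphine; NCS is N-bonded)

There is no counter-ion, so the complex is neutral overall.
Ligand charges: 1×fluoro (-1 each), 1×chloro (-1 each), 1×triphenylphosphine (neutral), 1×isothiocyanato (-1 each); total -3. So Al + (-3) = 0, giving Al = +3.
Ligands are named alphabetically: chloro before fluoro before isothiocyanato before triphenylphosphine.

chlorofluoroisothiocyanato(triphenylphosphine)aluminium(III)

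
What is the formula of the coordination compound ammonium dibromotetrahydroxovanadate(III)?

Ligands: 4 hydroxo (OH, -1), 2 bromo (Br, -1). Ligand charge sum = -6.
With V in oxidation state +3, the complex ion is [V...]^3−.
Charge balance with ammonium (+1) requires 1 complex ion per 3 ammonium.

(NH4)3[VBr2(OH)4]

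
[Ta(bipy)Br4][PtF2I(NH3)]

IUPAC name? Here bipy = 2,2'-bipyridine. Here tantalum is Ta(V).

Both ions are complex: the cation is named first with the plain metal name, the anion second with the -ate form; each ion's ligands are alphabetised independently.
Ta is given as +5; the cation's ligand charges sum to -4, so the complex cation is 1+.
A 1:1 salt means the anion carries the equal and opposite charge, 1−.
Anion: ligand charges sum to -3; for the ion to be 1−, Pt = +2.

(2,2'-bipyridine)tetrabromotantalum(V) amminedifluoroiodoplatinate(II)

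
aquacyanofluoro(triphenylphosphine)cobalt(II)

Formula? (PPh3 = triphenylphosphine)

Ligands: 1 cyano (CN, -1), 1 fluoro (F, -1), 1 triphenylphosphine (PPh3, neutral), 1 aqua (H2O, neutral). Ligand charge sum = -2.
With Co in oxidation state +2, the complex ion is [Co...].

[Co(CN)F(H2O)(PPh3)]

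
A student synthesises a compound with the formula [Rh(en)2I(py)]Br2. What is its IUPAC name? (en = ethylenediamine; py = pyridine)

bis(ethylenediamine)iodo(pyridine)rhodium(III) bromide

The 2 bromide counter-ions carry a total charge of -2, so each complex ion is 2+.
Ligand charges: 1×iodo (-1 each), 2×ethylenediamine (neutral), 1×pyridine (neutral); total -1. So Rh + (-1) = 2+, giving Rh = +3.
Ligands are named alphabetically: ethylenediamine before iodo before pyridine.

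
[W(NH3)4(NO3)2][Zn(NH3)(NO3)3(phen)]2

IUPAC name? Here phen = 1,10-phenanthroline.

tetraamminedinitratotungsten(IV) amminetrinitrato(1,10-phenanthroline)zincate(II)

Both ions are complex: the cation is named first with the plain metal name, the anion second with the -ate form; each ion's ligands are alphabetised independently.
Zinc is always +2 in its complexes; the anion's ligand charges sum to -3, so the complex anion is 1−.
With 2 anions per cation, the cation must be 2×1 = 2+.
Cation: ligand charges sum to -2; for the ion to be 2+, W = +4.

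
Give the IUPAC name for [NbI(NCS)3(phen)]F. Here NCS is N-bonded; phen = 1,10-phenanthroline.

iodotriisothiocyanato(1,10-phenanthroline)niobium(V) fluoride

The 1 fluoride counter-ion carries a total charge of -1, so each complex ion is 1+.
Ligand charges: 3×isothiocyanato (-1 each), 1×1,10-phenanthroline (neutral), 1×iodo (-1 each); total -4. So Nb + (-4) = 1+, giving Nb = +5.
Ligands are named alphabetically: iodo before isothiocyanato before phenanthroline.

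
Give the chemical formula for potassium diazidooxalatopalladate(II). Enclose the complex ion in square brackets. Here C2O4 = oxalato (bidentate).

K2[Pd(C2O4)(N3)2]

Ligands: 2 azido (N3, -1), 1 oxalato (C2O4, -2). Ligand charge sum = -4.
Charge balance with potassium (+1) requires 1 complex ion per 2 potassium.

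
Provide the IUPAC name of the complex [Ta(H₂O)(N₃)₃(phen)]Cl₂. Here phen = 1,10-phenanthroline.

aquatriazido(1,10-phenanthroline)tantalum(V) chloride

The 2 chloride counter-ions carry a total charge of -2, so each complex ion is 2+.
Ligand charges: 3×azido (-1 each), 1×aqua (neutral), 1×1,10-phenanthroline (neutral); total -3. So Ta + (-3) = 2+, giving Ta = +5.
Ligands are named alphabetically: aqua before azido before phenanthroline.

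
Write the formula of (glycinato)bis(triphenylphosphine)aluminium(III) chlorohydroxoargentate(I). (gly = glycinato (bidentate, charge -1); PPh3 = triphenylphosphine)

[Al(gly)(PPh3)2][AgCl(OH)]2

Cation [Al…]: ligand charges -1, Al(III) ⇒ ion charge 2+.
Anion [Ag…]: ligand charges -2, Ag(I) ⇒ ion charge 1−.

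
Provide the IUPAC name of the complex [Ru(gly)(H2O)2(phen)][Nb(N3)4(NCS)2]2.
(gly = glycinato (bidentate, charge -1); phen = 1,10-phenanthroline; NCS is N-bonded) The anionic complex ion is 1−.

The complex anion is given as 1−; its ligand charges sum to -6, so Nb = +5.
With 2 anions per cation, the cation must be 2×1 = 2+.
Cation: ligand charges sum to -1; for the ion to be 2+, Ru = +3.

diaqua(glycinato)(1,10-phenanthroline)ruthenium(III) tetraazidodiisothiocyanatoniobate(V)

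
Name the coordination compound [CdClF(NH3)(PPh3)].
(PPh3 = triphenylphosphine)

There is no counter-ion, so the complex is neutral overall.
Ligand charges: 1×ammine (neutral), 1×triphenylphosphine (neutral), 1×chloro (-1 each), 1×fluoro (-1 each); total -2. So Cd + (-2) = 0, giving Cd = +2.
Ligands are named alphabetically: ammine before chloro before fluoro before triphenylphosphine.

amminechlorofluoro(triphenylphosphine)cadmium(II)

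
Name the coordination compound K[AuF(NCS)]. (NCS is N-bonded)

The 1 potassium counter-ion carries a total charge of +1, so each complex ion is 1−.
Ligand charges: 1×isothiocyanato (-1 each), 1×fluoro (-1 each); total -2. So Au + (-2) = 1−, giving Au = +1.
The complex ion is anionic, so gold takes the -ate form aurate(I).

potassium fluoroisothiocyanatoaurate(I)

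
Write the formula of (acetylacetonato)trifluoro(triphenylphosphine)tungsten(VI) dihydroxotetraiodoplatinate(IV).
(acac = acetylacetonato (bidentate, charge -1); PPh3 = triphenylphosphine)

[W(acac)F3(PPh3)][PtI4(OH)2]

Cation [W…]: ligand charges -4, W(VI) ⇒ ion charge 2+.
Anion [Pt…]: ligand charges -6, Pt(IV) ⇒ ion charge 2−.
One 2+ cation balances one 2− anion.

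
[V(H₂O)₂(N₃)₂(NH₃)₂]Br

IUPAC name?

diamminediaquadiazidovanadium(III) bromide

The 1 bromide counter-ion carries a total charge of -1, so each complex ion is 1+.
Ligand charges: 2×azido (-1 each), 2×ammine (neutral), 2×aqua (neutral); total -2. So V + (-2) = 1+, giving V = +3.
Ligands are named alphabetically: ammine before aqua before azido.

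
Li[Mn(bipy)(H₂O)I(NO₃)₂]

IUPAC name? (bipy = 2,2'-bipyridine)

lithium aqua(2,2'-bipyridine)iododinitratomanganate(II)

The 1 lithium counter-ion carries a total charge of +1, so each complex ion is 1−.
Ligand charges: 1×iodo (-1 each), 2×nitrato (-1 each), 1×2,2'-bipyridine (neutral), 1×aqua (neutral); total -3. So Mn + (-3) = 1−, giving Mn = +2.
The complex ion is anionic, so manganese takes the -ate form manganate(II).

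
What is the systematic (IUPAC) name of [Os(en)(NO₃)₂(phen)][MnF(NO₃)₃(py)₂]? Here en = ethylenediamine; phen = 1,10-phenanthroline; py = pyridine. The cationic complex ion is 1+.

(ethylenediamine)dinitrato(1,10-phenanthroline)osmium(III) fluorotrinitratobis(pyridine)manganate(III)

Both ions are complex: the cation is named first with the plain metal name, the anion second with the -ate form; each ion's ligands are alphabetised independently.
The complex cation is given as 1+; its ligand charges sum to -2, so Os = +3.
A 1:1 salt means the anion carries the equal and opposite charge, 1−.
Anion: ligand charges sum to -4; for the ion to be 1−, Mn = +3.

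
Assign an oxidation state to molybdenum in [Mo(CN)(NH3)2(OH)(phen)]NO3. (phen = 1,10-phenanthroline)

1 nitrate outside the brackets (-1 each) → the complex ion is 1+.
Ligand charges: 1×OH = -1; 1×CN = -1; 1×phen neutral; 2×NH3 neutral; sum -2.
Mo + (-2) = 1+ ⇒ Mo is +3.

+3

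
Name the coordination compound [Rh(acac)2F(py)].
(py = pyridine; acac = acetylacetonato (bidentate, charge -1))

There is no counter-ion, so the complex is neutral overall.
Ligand charges: 1×pyridine (neutral), 2×acetylacetonato (-1 each), 1×fluoro (-1 each); total -3. So Rh + (-3) = 0, giving Rh = +3.
Ligands are named alphabetically: acetylacetonato before fluoro before pyridine.

bis(acetylacetonato)fluoro(pyridine)rhodium(III)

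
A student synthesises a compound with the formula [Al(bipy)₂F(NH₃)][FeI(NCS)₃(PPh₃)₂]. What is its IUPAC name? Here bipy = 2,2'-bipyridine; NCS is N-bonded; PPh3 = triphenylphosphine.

Both ions are complex: the cation is named first with the plain metal name, the anion second with the -ate form; each ion's ligands are alphabetised independently.
Aluminium is always +3 in its complexes; the cation's ligand charges sum to -1, so the complex cation is 2+.
A 1:1 salt means the anion carries the equal and opposite charge, 2−.
Anion: ligand charges sum to -4; for the ion to be 2−, Fe = +2.

amminebis(2,2'-bipyridine)fluoroaluminium(III) iodotriisothiocyanatobis(triphenylphosphine)ferrate(II)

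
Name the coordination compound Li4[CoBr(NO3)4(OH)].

The 4 lithium counter-ions carry a total charge of +4, so each complex ion is 4−.
Ligand charges: 1×bromo (-1 each), 1×hydroxo (-1 each), 4×nitrato (-1 each); total -6. So Co + (-6) = 4−, giving Co = +2.
Ligands are named alphabetically: bromo before hydroxo before nitrato.
The complex ion is anionic, so cobalt takes the -ate form cobaltate(II).

lithium bromohydroxotetranitratocobaltate(II)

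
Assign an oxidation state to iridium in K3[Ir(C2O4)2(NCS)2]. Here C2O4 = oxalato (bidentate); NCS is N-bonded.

3 potassium outside the brackets (+1 each) → the complex ion is 3−.
Ligand charges: 2×C2O4 = -4; 2×NCS = -2; sum -6.
Ir + (-6) = 3− ⇒ Ir is +3.

+3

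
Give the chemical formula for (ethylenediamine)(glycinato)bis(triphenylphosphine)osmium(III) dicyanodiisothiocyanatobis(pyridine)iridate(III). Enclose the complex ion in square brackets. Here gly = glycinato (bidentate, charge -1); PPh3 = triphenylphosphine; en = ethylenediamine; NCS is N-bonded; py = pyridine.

Cation [Os…]: ligand charges -1, Os(III) ⇒ ion charge 2+.
Anion [Ir…]: ligand charges -4, Ir(III) ⇒ ion charge 1−.
One 2+ cation requires 2 of the 1− anion.

[Os(en)(gly)(PPh3)2][Ir(CN)2(NCS)2(py)2]2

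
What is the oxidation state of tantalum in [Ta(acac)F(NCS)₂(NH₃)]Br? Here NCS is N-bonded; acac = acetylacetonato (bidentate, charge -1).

1 bromide outside the brackets (-1 each) → the complex ion is 1+.
Ligand charges: 1×F = -1; 2×NCS = -2; 1×NH3 neutral; 1×acac = -1; sum -4.
Ta + (-4) = 1+ ⇒ Ta is +5.

+5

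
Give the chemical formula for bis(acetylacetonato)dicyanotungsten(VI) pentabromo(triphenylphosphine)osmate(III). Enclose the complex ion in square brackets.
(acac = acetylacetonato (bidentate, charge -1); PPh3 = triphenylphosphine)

Cation [W…]: ligand charges -4, W(VI) ⇒ ion charge 2+.
Anion [Os…]: ligand charges -5, Os(III) ⇒ ion charge 2−.
One 2+ cation balances one 2− anion.

[W(acac)2(CN)2][OsBr5(PPh3)]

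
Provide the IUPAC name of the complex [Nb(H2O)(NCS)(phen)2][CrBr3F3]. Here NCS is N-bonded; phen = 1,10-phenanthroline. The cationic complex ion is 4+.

The complex cation is given as 4+; its ligand charges sum to -1, so Nb = +5.
A 1:1 salt means the anion carries the equal and opposite charge, 4−.
Anion: ligand charges sum to -6; for the ion to be 4−, Cr = +2.

aquaisothiocyanatobis(1,10-phenanthroline)niobium(V) tribromotrifluorochromate(II)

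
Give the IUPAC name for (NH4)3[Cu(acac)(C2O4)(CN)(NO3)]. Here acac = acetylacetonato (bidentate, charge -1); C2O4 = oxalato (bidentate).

ammonium (acetylacetonato)cyanonitratooxalatocuprate(II)

The 3 ammonium counter-ions carry a total charge of +3, so each complex ion is 3−.
Ligand charges: 1×nitrato (-1 each), 1×acetylacetonato (-1 each), 1×oxalato (-2 each), 1×cyano (-1 each); total -5. So Cu + (-5) = 3−, giving Cu = +2.
Ligands are named alphabetically: acetylacetonato before cyano before nitrato before oxalato.
The complex ion is anionic, so copper takes the -ate form cuprate(II).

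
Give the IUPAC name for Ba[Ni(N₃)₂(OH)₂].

The 1 barium counter-ion carries a total charge of +2, so each complex ion is 2−.
Ligand charges: 2×hydroxo (-1 each), 2×azido (-1 each); total -4. So Ni + (-4) = 2−, giving Ni = +2.
Ligands are named alphabetically: azido before hydroxo.
The complex ion is anionic, so nickel takes the -ate form nickelate(II).

barium diazidodihydroxonickelate(II)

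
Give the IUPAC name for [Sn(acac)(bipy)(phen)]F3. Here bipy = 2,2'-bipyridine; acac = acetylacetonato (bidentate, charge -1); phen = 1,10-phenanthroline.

(acetylacetonato)(2,2'-bipyridine)(1,10-phenanthroline)tin(IV) fluoride

The 3 fluoride counter-ions carry a total charge of -3, so each complex ion is 3+.
Ligand charges: 1×2,2'-bipyridine (neutral), 1×acetylacetonato (-1 each), 1×1,10-phenanthroline (neutral); total -1. So Sn + (-1) = 3+, giving Sn = +4.
Ligands are named alphabetically: acetylacetonato before bipyridine before phenanthroline.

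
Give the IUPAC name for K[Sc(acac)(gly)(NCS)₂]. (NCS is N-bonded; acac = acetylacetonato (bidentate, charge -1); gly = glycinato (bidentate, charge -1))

potassium (acetylacetonato)(glycinato)diisothiocyanatoscandate(III)

The 1 potassium counter-ion carries a total charge of +1, so each complex ion is 1−.
Ligand charges: 2×isothiocyanato (-1 each), 1×acetylacetonato (-1 each), 1×glycinato (-1 each); total -4. So Sc + (-4) = 1−, giving Sc = +3.
The complex ion is anionic, so scandium takes the -ate form scandate(III).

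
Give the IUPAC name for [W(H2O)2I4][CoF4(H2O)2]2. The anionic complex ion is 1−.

diaquatetraiodotungsten(VI) diaquatetrafluorocobaltate(III)

The complex anion is given as 1−; its ligand charges sum to -4, so Co = +3.
With 2 anions per cation, the cation must be 2×1 = 2+.
Cation: ligand charges sum to -4; for the ion to be 2+, W = +6.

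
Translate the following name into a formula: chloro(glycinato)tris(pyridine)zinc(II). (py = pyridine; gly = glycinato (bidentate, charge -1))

Ligands: 3 pyridine (py, neutral), 1 chloro (Cl, -1), 1 glycinato (gly, -1). Ligand charge sum = -2.
With Zn in oxidation state +2, the complex ion is [Zn...].

[ZnCl(gly)(py)3]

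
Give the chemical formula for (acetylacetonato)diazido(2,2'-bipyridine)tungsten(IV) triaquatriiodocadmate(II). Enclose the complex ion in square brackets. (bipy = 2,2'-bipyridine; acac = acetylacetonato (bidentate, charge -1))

Cation [W…]: ligand charges -3, W(IV) ⇒ ion charge 1+.
Anion [Cd…]: ligand charges -3, Cd(II) ⇒ ion charge 1−.

[W(acac)(bipy)(N3)2][Cd(H2O)3I3]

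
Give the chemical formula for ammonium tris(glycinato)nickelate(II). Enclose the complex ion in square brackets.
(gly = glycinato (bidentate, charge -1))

Ligands: 3 glycinato (gly, -1). Ligand charge sum = -3.
With Ni in oxidation state +2, the complex ion is [Ni...]^1−.
Charge balance with ammonium (+1) requires 1 complex ion per 1 ammonium.

NH4[Ni(gly)3]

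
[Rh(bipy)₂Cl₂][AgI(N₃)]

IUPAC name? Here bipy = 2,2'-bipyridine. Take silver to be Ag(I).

Both ions are complex: the cation is named first with the plain metal name, the anion second with the -ate form; each ion's ligands are alphabetised independently.
Ag is given as +1; the anion's ligand charges sum to -2, so the complex anion is 1−.
A 1:1 salt means the cation carries the equal and opposite charge, 1+.
Cation: ligand charges sum to -2; for the ion to be 1+, Rh = +3.

bis(2,2'-bipyridine)dichlororhodium(III) azidoiodoargentate(I)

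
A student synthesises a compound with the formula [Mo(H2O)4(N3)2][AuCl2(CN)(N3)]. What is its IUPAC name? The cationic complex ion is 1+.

tetraaquadiazidomolybdenum(III) azidodichlorocyanoaurate(III)

Both ions are complex: the cation is named first with the plain metal name, the anion second with the -ate form; each ion's ligands are alphabetised independently.
The complex cation is given as 1+; its ligand charges sum to -2, so Mo = +3.
A 1:1 salt means the anion carries the equal and opposite charge, 1−.
Anion: ligand charges sum to -4; for the ion to be 1−, Au = +3.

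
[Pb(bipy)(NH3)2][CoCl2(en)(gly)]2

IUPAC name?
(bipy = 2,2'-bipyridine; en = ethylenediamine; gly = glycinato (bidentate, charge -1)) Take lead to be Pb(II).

Both ions are complex: the cation is named first with the plain metal name, the anion second with the -ate form; each ion's ligands are alphabetised independently.
Pb is given as +2; the cation's ligand charges sum to 0, so the complex cation is 2+.
With 2 anions per cation, each anion must be 2/2 = 1−.
Anion: ligand charges sum to -3; for the ion to be 1−, Co = +2.

diammine(2,2'-bipyridine)lead(II) dichloro(ethylenediamine)(glycinato)cobaltate(II)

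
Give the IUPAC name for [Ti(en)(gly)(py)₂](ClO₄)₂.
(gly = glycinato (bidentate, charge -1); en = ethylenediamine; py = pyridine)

(ethylenediamine)(glycinato)bis(pyridine)titanium(III) perchlorate

The 2 perchlorate counter-ions carry a total charge of -2, so each complex ion is 2+.
Ligand charges: 1×glycinato (-1 each), 1×ethylenediamine (neutral), 2×pyridine (neutral); total -1. So Ti + (-1) = 2+, giving Ti = +3.
Ligands are named alphabetically: ethylenediamine before glycinato before pyridine.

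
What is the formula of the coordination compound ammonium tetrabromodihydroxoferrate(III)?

Ligands: 4 bromo (Br, -1), 2 hydroxo (OH, -1). Ligand charge sum = -6.
With Fe in oxidation state +3, the complex ion is [Fe...]^3−.
Charge balance with ammonium (+1) requires 1 complex ion per 3 ammonium.

(NH4)3[FeBr4(OH)2]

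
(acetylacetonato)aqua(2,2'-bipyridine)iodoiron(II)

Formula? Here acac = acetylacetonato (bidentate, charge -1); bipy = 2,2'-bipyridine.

Ligands: 1 iodo (I, -1), 1 acetylacetonato (acac, -1), 1 aqua (H2O, neutral), 1 2,2'-bipyridine (bipy, neutral). Ligand charge sum = -2.
With Fe in oxidation state +2, the complex ion is [Fe...].

[Fe(acac)(bipy)(H2O)I]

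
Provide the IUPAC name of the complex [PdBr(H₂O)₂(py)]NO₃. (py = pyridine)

The 1 nitrate counter-ion carries a total charge of -1, so each complex ion is 1+.
Ligand charges: 1×pyridine (neutral), 1×bromo (-1 each), 2×aqua (neutral); total -1. So Pd + (-1) = 1+, giving Pd = +2.
Ligands are named alphabetically: aqua before bromo before pyridine.

diaquabromo(pyridine)palladium(II) nitrate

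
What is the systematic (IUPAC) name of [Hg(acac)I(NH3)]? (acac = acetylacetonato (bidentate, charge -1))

(acetylacetonato)ammineiodomercury(II)

There is no counter-ion, so the complex is neutral overall.
Ligand charges: 1×iodo (-1 each), 1×ammine (neutral), 1×acetylacetonato (-1 each); total -2. So Hg + (-2) = 0, giving Hg = +2.
Ligands are named alphabetically: acetylacetonato before ammine before iodo.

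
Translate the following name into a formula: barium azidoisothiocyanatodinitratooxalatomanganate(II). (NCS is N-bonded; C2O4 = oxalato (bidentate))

Ba2[Mn(C2O4)(N3)(NCS)(NO3)2]

Ligands: 2 nitrato (NO3, -1), 1 azido (N3, -1), 1 isothiocyanato (NCS, -1), 1 oxalato (C2O4, -2). Ligand charge sum = -6.
Charge balance with barium (+2) requires 1 complex ion per 2 barium.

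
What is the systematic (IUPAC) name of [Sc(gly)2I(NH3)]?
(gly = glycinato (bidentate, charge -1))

There is no counter-ion, so the complex is neutral overall.
Ligand charges: 1×ammine (neutral), 2×glycinato (-1 each), 1×iodo (-1 each); total -3. So Sc + (-3) = 0, giving Sc = +3.
Ligands are named alphabetically: ammine before glycinato before iodo.

amminebis(glycinato)iodoscandium(III)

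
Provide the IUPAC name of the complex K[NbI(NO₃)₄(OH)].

The 1 potassium counter-ion carries a total charge of +1, so each complex ion is 1−.
Ligand charges: 1×iodo (-1 each), 1×hydroxo (-1 each), 4×nitrato (-1 each); total -6. So Nb + (-6) = 1−, giving Nb = +5.
Ligands are named alphabetically: hydroxo before iodo before nitrato.
The complex ion is anionic, so niobium takes the -ate form niobate(V).

potassium hydroxoiodotetranitratoniobate(V)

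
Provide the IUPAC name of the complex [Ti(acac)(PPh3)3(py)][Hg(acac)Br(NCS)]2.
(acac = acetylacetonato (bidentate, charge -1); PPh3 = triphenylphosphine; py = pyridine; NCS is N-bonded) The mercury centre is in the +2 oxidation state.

(acetylacetonato)(pyridine)tris(triphenylphosphine)titanium(III) (acetylacetonato)bromoisothiocyanatomercurate(II)

Hg is given as +2; the anion's ligand charges sum to -3, so the complex anion is 1−.
With 2 anions per cation, the cation must be 2×1 = 2+.
Cation: ligand charges sum to -1; for the ion to be 2+, Ti = +3.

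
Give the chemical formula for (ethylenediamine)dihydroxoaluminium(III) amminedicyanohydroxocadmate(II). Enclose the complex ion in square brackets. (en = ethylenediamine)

Cation [Al…]: ligand charges -2, Al(III) ⇒ ion charge 1+.
Anion [Cd…]: ligand charges -3, Cd(II) ⇒ ion charge 1−.
One 1+ cation balances one 1− anion.

[Al(en)(OH)2][Cd(CN)2(NH3)(OH)]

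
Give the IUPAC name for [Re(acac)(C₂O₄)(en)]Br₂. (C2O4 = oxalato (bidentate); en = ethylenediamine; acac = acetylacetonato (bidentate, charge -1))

(acetylacetonato)(ethylenediamine)oxalatorhenium(V) bromide

The 2 bromide counter-ions carry a total charge of -2, so each complex ion is 2+.
Ligand charges: 1×oxalato (-2 each), 1×ethylenediamine (neutral), 1×acetylacetonato (-1 each); total -3. So Re + (-3) = 2+, giving Re = +5.
Ligands are named alphabetically: acetylacetonato before ethylenediamine before oxalato.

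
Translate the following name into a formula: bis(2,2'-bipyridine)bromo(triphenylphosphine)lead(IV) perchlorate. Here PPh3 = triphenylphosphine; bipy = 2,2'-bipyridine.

Ligands: 1 triphenylphosphine (PPh3, neutral), 2 2,2'-bipyridine (bipy, neutral), 1 bromo (Br, -1). Ligand charge sum = -1.
Charge balance with perchlorate (-1) requires 1 complex ion per 3 perchlorate.

[Pb(bipy)2Br(PPh3)](ClO4)3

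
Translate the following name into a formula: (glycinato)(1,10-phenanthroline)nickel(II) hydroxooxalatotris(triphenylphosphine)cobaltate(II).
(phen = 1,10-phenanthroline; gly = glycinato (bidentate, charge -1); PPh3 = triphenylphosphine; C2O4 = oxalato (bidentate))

[Ni(gly)(phen)][Co(C2O4)(OH)(PPh3)3]

Cation [Ni…]: ligand charges -1, Ni(II) ⇒ ion charge 1+.
Anion [Co…]: ligand charges -3, Co(II) ⇒ ion charge 1−.
One 1+ cation balances one 1− anion.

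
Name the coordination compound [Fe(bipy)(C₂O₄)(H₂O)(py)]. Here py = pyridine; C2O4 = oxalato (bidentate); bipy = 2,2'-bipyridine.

aqua(2,2'-bipyridine)oxalato(pyridine)iron(II)

There is no counter-ion, so the complex is neutral overall.
Ligand charges: 1×pyridine (neutral), 1×oxalato (-2 each), 1×2,2'-bipyridine (neutral), 1×aqua (neutral); total -2. So Fe + (-2) = 0, giving Fe = +2.
Ligands are named alphabetically: aqua before bipyridine before oxalato before pyridine.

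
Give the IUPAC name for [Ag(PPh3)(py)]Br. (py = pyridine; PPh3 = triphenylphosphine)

The 1 bromide counter-ion carries a total charge of -1, so each complex ion is 1+.
Ligand charges: 1×pyridine (neutral), 1×triphenylphosphine (neutral); total 0. So Ag + (0) = 1+, giving Ag = +1.
Ligands are named alphabetically: pyridine before triphenylphosphine.

(pyridine)(triphenylphosphine)silver(I) bromide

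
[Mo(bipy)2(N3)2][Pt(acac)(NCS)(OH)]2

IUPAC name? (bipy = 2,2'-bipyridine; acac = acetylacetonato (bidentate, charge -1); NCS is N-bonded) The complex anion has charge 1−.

diazidobis(2,2'-bipyridine)molybdenum(IV) (acetylacetonato)hydroxoisothiocyanatoplatinate(II)

The complex anion is given as 1−; its ligand charges sum to -3, so Pt = +2.
With 2 anions per cation, the cation must be 2×1 = 2+.
Cation: ligand charges sum to -2; for the ion to be 2+, Mo = +4.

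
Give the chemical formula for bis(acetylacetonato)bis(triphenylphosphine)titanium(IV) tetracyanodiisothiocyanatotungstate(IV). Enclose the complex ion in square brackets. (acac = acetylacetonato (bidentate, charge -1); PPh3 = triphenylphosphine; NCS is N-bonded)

Cation [Ti…]: ligand charges -2, Ti(IV) ⇒ ion charge 2+.
Anion [W…]: ligand charges -6, W(IV) ⇒ ion charge 2−.
One 2+ cation balances one 2− anion.

[Ti(acac)2(PPh3)2][W(CN)4(NCS)2]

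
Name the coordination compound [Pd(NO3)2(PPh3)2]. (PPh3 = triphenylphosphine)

There is no counter-ion, so the complex is neutral overall.
Ligand charges: 2×triphenylphosphine (neutral), 2×nitrato (-1 each); total -2. So Pd + (-2) = 0, giving Pd = +2.
Ligands are named alphabetically: nitrato before triphenylphosphine.

dinitratobis(triphenylphosphine)palladium(II)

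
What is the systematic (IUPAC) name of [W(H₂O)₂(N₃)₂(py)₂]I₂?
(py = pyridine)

The 2 iodide counter-ions carry a total charge of -2, so each complex ion is 2+.
Ligand charges: 2×azido (-1 each), 2×pyridine (neutral), 2×aqua (neutral); total -2. So W + (-2) = 2+, giving W = +4.
Ligands are named alphabetically: aqua before azido before pyridine.

diaquadiazidobis(pyridine)tungsten(IV) iodide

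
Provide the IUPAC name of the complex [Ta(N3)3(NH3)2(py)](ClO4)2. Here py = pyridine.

diamminetriazido(pyridine)tantalum(V) perchlorate

The 2 perchlorate counter-ions carry a total charge of -2, so each complex ion is 2+.
Ligand charges: 1×pyridine (neutral), 2×ammine (neutral), 3×azido (-1 each); total -3. So Ta + (-3) = 2+, giving Ta = +5.
Ligands are named alphabetically: ammine before azido before pyridine.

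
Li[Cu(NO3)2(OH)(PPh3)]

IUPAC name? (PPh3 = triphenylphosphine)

The 1 lithium counter-ion carries a total charge of +1, so each complex ion is 1−.
Ligand charges: 1×triphenylphosphine (neutral), 2×nitrato (-1 each), 1×hydroxo (-1 each); total -3. So Cu + (-3) = 1−, giving Cu = +2.
The complex ion is anionic, so copper takes the -ate form cuprate(II).

lithium hydroxodinitrato(triphenylphosphine)cuprate(II)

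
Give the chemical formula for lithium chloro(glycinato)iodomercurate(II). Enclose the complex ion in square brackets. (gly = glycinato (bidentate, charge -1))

Ligands: 1 glycinato (gly, -1), 1 chloro (Cl, -1), 1 iodo (I, -1). Ligand charge sum = -3.
With Hg in oxidation state +2, the complex ion is [Hg...]^1−.
Charge balance with lithium (+1) requires 1 complex ion per 1 lithium.

Li[HgCl(gly)I]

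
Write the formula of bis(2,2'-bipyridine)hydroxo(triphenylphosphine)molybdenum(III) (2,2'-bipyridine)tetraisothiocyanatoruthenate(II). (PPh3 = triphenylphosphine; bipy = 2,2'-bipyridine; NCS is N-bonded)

Cation [Mo…]: ligand charges -1, Mo(III) ⇒ ion charge 2+.
Anion [Ru…]: ligand charges -4, Ru(II) ⇒ ion charge 2−.
One 2+ cation balances one 2− anion.

[Mo(bipy)2(OH)(PPh3)][Ru(bipy)(NCS)4]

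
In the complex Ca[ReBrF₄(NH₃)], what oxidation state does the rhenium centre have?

+3

1 calcium outside the brackets (+2 each) → the complex ion is 2−.
Ligand charges: 1×Br = -1; 1×NH3 neutral; 4×F = -4; sum -5.
Re + (-5) = 2− ⇒ Re is +3.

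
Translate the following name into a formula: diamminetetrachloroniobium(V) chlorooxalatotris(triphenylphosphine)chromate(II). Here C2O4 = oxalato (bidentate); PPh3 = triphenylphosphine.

[NbCl4(NH3)2][Cr(C2O4)Cl(PPh3)3]

Cation [Nb…]: ligand charges -4, Nb(V) ⇒ ion charge 1+.
Anion [Cr…]: ligand charges -3, Cr(II) ⇒ ion charge 1−.
One 1+ cation balances one 1− anion.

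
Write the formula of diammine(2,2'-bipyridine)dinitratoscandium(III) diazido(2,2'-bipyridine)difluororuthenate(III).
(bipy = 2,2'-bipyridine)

Cation [Sc…]: ligand charges -2, Sc(III) ⇒ ion charge 1+.
Anion [Ru…]: ligand charges -4, Ru(III) ⇒ ion charge 1−.
One 1+ cation balances one 1− anion.

[Sc(bipy)(NH3)2(NO3)2][Ru(bipy)F2(N3)2]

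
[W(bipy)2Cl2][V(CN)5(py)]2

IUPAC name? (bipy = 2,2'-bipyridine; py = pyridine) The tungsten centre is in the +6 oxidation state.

Both ions are complex: the cation is named first with the plain metal name, the anion second with the -ate form; each ion's ligands are alphabetised independently.
W is given as +6; the cation's ligand charges sum to -2, so the complex cation is 4+.
With 2 anions per cation, each anion must be 4/2 = 2−.
Anion: ligand charges sum to -5; for the ion to be 2−, V = +3.

bis(2,2'-bipyridine)dichlorotungsten(VI) pentacyano(pyridine)vanadate(III)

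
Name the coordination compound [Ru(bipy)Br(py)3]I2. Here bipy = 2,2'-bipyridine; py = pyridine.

(2,2'-bipyridine)bromotris(pyridine)ruthenium(III) iodide

The 2 iodide counter-ions carry a total charge of -2, so each complex ion is 2+.
Ligand charges: 1×2,2'-bipyridine (neutral), 1×bromo (-1 each), 3×pyridine (neutral); total -1. So Ru + (-1) = 2+, giving Ru = +3.
Ligands are named alphabetically: bipyridine before bromo before pyridine.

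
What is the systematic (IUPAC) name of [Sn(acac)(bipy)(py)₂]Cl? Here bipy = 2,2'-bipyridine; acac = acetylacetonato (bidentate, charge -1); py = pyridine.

The 1 chloride counter-ion carries a total charge of -1, so each complex ion is 1+.
Ligand charges: 1×2,2'-bipyridine (neutral), 1×acetylacetonato (-1 each), 2×pyridine (neutral); total -1. So Sn + (-1) = 1+, giving Sn = +2.
Ligands are named alphabetically: acetylacetonato before bipyridine before pyridine.

(acetylacetonato)(2,2'-bipyridine)bis(pyridine)tin(II) chloride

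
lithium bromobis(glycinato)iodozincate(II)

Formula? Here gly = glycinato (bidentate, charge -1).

Li2[ZnBr(gly)2I]

Ligands: 2 glycinato (gly, -1), 1 bromo (Br, -1), 1 iodo (I, -1). Ligand charge sum = -4.
With Zn in oxidation state +2, the complex ion is [Zn...]^2−.
Charge balance with lithium (+1) requires 1 complex ion per 2 lithium.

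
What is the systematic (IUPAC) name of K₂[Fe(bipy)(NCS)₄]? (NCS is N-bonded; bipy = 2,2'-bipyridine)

The 2 potassium counter-ions carry a total charge of +2, so each complex ion is 2−.
Ligand charges: 4×isothiocyanato (-1 each), 1×2,2'-bipyridine (neutral); total -4. So Fe + (-4) = 2−, giving Fe = +2.
Ligands are named alphabetically: bipyridine before isothiocyanato.
The complex ion is anionic, so iron takes the -ate form ferrate(II).

potassium (2,2'-bipyridine)tetraisothiocyanatoferrate(II)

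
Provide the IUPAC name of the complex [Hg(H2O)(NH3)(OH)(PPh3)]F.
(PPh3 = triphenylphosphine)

The 1 fluoride counter-ion carries a total charge of -1, so each complex ion is 1+.
Ligand charges: 1×ammine (neutral), 1×triphenylphosphine (neutral), 1×hydroxo (-1 each), 1×aqua (neutral); total -1. So Hg + (-1) = 1+, giving Hg = +2.
Ligands are named alphabetically: ammine before aqua before hydroxo before triphenylphosphine.

ammineaquahydroxo(triphenylphosphine)mercury(II) fluoride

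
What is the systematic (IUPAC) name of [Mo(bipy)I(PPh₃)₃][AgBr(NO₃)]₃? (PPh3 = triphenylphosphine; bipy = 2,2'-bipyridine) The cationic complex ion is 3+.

(2,2'-bipyridine)iodotris(triphenylphosphine)molybdenum(IV) bromonitratoargentate(I)

Both ions are complex: the cation is named first with the plain metal name, the anion second with the -ate form; each ion's ligands are alphabetised independently.
The complex cation is given as 3+; its ligand charges sum to -1, so Mo = +4.
With 3 anions per cation, each anion must be 3/3 = 1−.
Anion: ligand charges sum to -2; for the ion to be 1−, Ag = +1.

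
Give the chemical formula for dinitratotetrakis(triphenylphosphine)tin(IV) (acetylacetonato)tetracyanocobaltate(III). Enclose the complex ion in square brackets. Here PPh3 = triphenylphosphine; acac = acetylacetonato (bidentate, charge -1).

Cation [Sn…]: ligand charges -2, Sn(IV) ⇒ ion charge 2+.
Anion [Co…]: ligand charges -5, Co(III) ⇒ ion charge 2−.
One 2+ cation balances one 2− anion.

[Sn(NO3)2(PPh3)4][Co(acac)(CN)4]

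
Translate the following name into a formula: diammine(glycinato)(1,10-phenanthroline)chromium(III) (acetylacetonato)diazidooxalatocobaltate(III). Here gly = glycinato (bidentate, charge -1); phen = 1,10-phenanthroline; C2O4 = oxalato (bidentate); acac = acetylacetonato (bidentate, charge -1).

[Cr(gly)(NH3)2(phen)][Co(acac)(C2O4)(N3)2]

Cation [Cr…]: ligand charges -1, Cr(III) ⇒ ion charge 2+.
Anion [Co…]: ligand charges -5, Co(III) ⇒ ion charge 2−.
One 2+ cation balances one 2− anion.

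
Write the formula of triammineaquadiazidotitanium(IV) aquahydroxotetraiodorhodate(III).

Cation [Ti…]: ligand charges -2, Ti(IV) ⇒ ion charge 2+.
Anion [Rh…]: ligand charges -5, Rh(III) ⇒ ion charge 2−.
One 2+ cation balances one 2− anion.

[Ti(H2O)(N3)2(NH3)3][Rh(H2O)I4(OH)]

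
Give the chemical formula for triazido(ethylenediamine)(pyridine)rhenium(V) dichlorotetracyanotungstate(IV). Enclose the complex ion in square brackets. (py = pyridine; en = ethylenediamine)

[Re(en)(N3)3(py)][WCl2(CN)4]

Cation [Re…]: ligand charges -3, Re(V) ⇒ ion charge 2+.
Anion [W…]: ligand charges -6, W(IV) ⇒ ion charge 2−.
One 2+ cation balances one 2− anion.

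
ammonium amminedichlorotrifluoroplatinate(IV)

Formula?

Ligands: 2 chloro (Cl, -1), 1 ammine (NH3, neutral), 3 fluoro (F, -1). Ligand charge sum = -5.
Charge balance with ammonium (+1) requires 1 complex ion per 1 ammonium.

NH4[PtCl2F3(NH3)]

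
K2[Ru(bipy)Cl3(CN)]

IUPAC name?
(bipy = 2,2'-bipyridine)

potassium (2,2'-bipyridine)trichlorocyanoruthenate(II)

The 2 potassium counter-ions carry a total charge of +2, so each complex ion is 2−.
Ligand charges: 1×2,2'-bipyridine (neutral), 1×cyano (-1 each), 3×chloro (-1 each); total -4. So Ru + (-4) = 2−, giving Ru = +2.
The complex ion is anionic, so ruthenium takes the -ate form ruthenate(II).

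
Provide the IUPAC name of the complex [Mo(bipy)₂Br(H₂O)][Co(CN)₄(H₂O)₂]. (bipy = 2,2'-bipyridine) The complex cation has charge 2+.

Both ions are complex: the cation is named first with the plain metal name, the anion second with the -ate form; each ion's ligands are alphabetised independently.
The complex cation is given as 2+; its ligand charges sum to -1, so Mo = +3.
A 1:1 salt means the anion carries the equal and opposite charge, 2−.
Anion: ligand charges sum to -4; for the ion to be 2−, Co = +2.

aquabis(2,2'-bipyridine)bromomolybdenum(III) diaquatetracyanocobaltate(II)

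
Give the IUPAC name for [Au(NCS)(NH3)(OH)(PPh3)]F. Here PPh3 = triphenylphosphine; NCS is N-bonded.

amminehydroxoisothiocyanato(triphenylphosphine)gold(III) fluoride

The 1 fluoride counter-ion carries a total charge of -1, so each complex ion is 1+.
Ligand charges: 1×triphenylphosphine (neutral), 1×ammine (neutral), 1×hydroxo (-1 each), 1×isothiocyanato (-1 each); total -2. So Au + (-2) = 1+, giving Au = +3.
Ligands are named alphabetically: ammine before hydroxo before isothiocyanato before triphenylphosphine.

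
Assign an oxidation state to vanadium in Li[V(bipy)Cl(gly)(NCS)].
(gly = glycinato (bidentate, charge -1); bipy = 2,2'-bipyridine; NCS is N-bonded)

+2

1 lithium outside the brackets (+1 each) → the complex ion is 1−.
Ligand charges: 1×gly = -1; 1×bipy neutral; 1×NCS = -1; 1×Cl = -1; sum -3.
V + (-3) = 1− ⇒ V is +2.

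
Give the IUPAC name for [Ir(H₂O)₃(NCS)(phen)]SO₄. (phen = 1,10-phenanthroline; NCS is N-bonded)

The 1 sulfate counter-ion carries a total charge of -2, so each complex ion is 2+.
Ligand charges: 1×1,10-phenanthroline (neutral), 3×aqua (neutral), 1×isothiocyanato (-1 each); total -1. So Ir + (-1) = 2+, giving Ir = +3.
Ligands are named alphabetically: aqua before isothiocyanato before phenanthroline.

triaquaisothiocyanato(1,10-phenanthroline)iridium(III) sulfate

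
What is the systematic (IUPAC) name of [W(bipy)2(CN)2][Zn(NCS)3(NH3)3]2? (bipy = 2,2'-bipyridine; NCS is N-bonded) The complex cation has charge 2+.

The complex cation is given as 2+; its ligand charges sum to -2, so W = +4.
With 2 anions per cation, each anion must be 2/2 = 1−.
Anion: ligand charges sum to -3; for the ion to be 1−, Zn = +2.

bis(2,2'-bipyridine)dicyanotungsten(IV) triamminetriisothiocyanatozincate(II)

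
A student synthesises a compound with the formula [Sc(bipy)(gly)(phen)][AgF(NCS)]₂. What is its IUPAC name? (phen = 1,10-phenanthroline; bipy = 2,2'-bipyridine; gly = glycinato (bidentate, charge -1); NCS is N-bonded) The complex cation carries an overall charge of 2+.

The complex cation is given as 2+; its ligand charges sum to -1, so Sc = +3.
With 2 anions per cation, each anion must be 2/2 = 1−.
Anion: ligand charges sum to -2; for the ion to be 1−, Ag = +1.

(2,2'-bipyridine)(glycinato)(1,10-phenanthroline)scandium(III) fluoroisothiocyanatoargentate(I)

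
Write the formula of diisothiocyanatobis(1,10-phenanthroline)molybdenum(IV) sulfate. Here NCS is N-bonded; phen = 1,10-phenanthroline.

[Mo(NCS)2(phen)2]SO4

Ligands: 2 isothiocyanato (NCS, -1), 2 1,10-phenanthroline (phen, neutral). Ligand charge sum = -2.
With Mo in oxidation state +4, the complex ion is [Mo...]^2+.
Charge balance with sulfate (-2) requires 1 complex ion per 1 sulfate.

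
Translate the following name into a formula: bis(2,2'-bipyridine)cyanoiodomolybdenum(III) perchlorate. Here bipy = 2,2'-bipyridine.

[Mo(bipy)2(CN)I]ClO4

Ligands: 2 2,2'-bipyridine (bipy, neutral), 1 cyano (CN, -1), 1 iodo (I, -1). Ligand charge sum = -2.
Charge balance with perchlorate (-1) requires 1 complex ion per 1 perchlorate.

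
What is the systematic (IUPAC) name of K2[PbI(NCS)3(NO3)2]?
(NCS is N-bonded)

The 2 potassium counter-ions carry a total charge of +2, so each complex ion is 2−.
Ligand charges: 1×iodo (-1 each), 3×isothiocyanato (-1 each), 2×nitrato (-1 each); total -6. So Pb + (-6) = 2−, giving Pb = +4.
Ligands are named alphabetically: iodo before isothiocyanato before nitrato.
The complex ion is anionic, so lead takes the -ate form plumbate(IV).

potassium iodotriisothiocyanatodinitratoplumbate(IV)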